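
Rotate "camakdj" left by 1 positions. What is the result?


Input: "camakdj", rotate left by 1
First 1 characters: "c"
Remaining characters: "amakdj"
Concatenate remaining + first: "amakdj" + "c" = "amakdjc"

amakdjc


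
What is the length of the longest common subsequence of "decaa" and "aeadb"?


LCS of "decaa" and "aeadb"
DP table:
           a    e    a    d    b
      0    0    0    0    0    0
  d   0    0    0    0    1    1
  e   0    0    1    1    1    1
  c   0    0    1    1    1    1
  a   0    1    1    2    2    2
  a   0    1    1    2    2    2
LCS length = dp[5][5] = 2

2


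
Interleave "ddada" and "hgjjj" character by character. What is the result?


Interleaving "ddada" and "hgjjj":
  Position 0: 'd' from first, 'h' from second => "dh"
  Position 1: 'd' from first, 'g' from second => "dg"
  Position 2: 'a' from first, 'j' from second => "aj"
  Position 3: 'd' from first, 'j' from second => "dj"
  Position 4: 'a' from first, 'j' from second => "aj"
Result: dhdgajdjaj

dhdgajdjaj


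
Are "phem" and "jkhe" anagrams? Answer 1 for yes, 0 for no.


Strings: "phem", "jkhe"
Sorted first:  ehmp
Sorted second: ehjk
Differ at position 2: 'm' vs 'j' => not anagrams

0


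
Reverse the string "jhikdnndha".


Input: jhikdnndha
Reading characters right to left:
  Position 9: 'a'
  Position 8: 'h'
  Position 7: 'd'
  Position 6: 'n'
  Position 5: 'n'
  Position 4: 'd'
  Position 3: 'k'
  Position 2: 'i'
  Position 1: 'h'
  Position 0: 'j'
Reversed: ahdnndkihj

ahdnndkihj


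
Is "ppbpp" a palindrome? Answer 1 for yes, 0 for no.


Input: ppbpp
Reversed: ppbpp
  Compare pos 0 ('p') with pos 4 ('p'): match
  Compare pos 1 ('p') with pos 3 ('p'): match
Result: palindrome

1


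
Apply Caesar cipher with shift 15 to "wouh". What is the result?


Caesar cipher: shift "wouh" by 15
  'w' (pos 22) + 15 = pos 11 = 'l'
  'o' (pos 14) + 15 = pos 3 = 'd'
  'u' (pos 20) + 15 = pos 9 = 'j'
  'h' (pos 7) + 15 = pos 22 = 'w'
Result: ldjw

ldjw


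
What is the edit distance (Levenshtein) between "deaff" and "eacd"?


Computing edit distance: "deaff" -> "eacd"
DP table:
           e    a    c    d
      0    1    2    3    4
  d   1    1    2    3    3
  e   2    1    2    3    4
  a   3    2    1    2    3
  f   4    3    2    2    3
  f   5    4    3    3    3
Edit distance = dp[5][4] = 3

3


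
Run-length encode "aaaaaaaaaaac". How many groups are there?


Input: aaaaaaaaaaac
Scanning for consecutive runs:
  Group 1: 'a' x 11 (positions 0-10)
  Group 2: 'c' x 1 (positions 11-11)
Total groups: 2

2


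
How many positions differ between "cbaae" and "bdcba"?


Comparing "cbaae" and "bdcba" position by position:
  Position 0: 'c' vs 'b' => DIFFER
  Position 1: 'b' vs 'd' => DIFFER
  Position 2: 'a' vs 'c' => DIFFER
  Position 3: 'a' vs 'b' => DIFFER
  Position 4: 'e' vs 'a' => DIFFER
Positions that differ: 5

5


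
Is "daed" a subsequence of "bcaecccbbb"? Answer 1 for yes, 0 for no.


Check if "daed" is a subsequence of "bcaecccbbb"
Greedy scan:
  Position 0 ('b'): no match needed
  Position 1 ('c'): no match needed
  Position 2 ('a'): no match needed
  Position 3 ('e'): no match needed
  Position 4 ('c'): no match needed
  Position 5 ('c'): no match needed
  Position 6 ('c'): no match needed
  Position 7 ('b'): no match needed
  Position 8 ('b'): no match needed
  Position 9 ('b'): no match needed
Only matched 0/4 characters => not a subsequence

0


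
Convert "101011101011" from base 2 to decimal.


Input: "101011101011" in base 2
Positional expansion:
  Digit '1' (value 1) x 2^11 = 2048
  Digit '0' (value 0) x 2^10 = 0
  Digit '1' (value 1) x 2^9 = 512
  Digit '0' (value 0) x 2^8 = 0
  Digit '1' (value 1) x 2^7 = 128
  Digit '1' (value 1) x 2^6 = 64
  Digit '1' (value 1) x 2^5 = 32
  Digit '0' (value 0) x 2^4 = 0
  Digit '1' (value 1) x 2^3 = 8
  Digit '0' (value 0) x 2^2 = 0
  Digit '1' (value 1) x 2^1 = 2
  Digit '1' (value 1) x 2^0 = 1
Sum = 2795

2795


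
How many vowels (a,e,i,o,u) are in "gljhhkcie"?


Input: gljhhkcie
Checking each character:
  'g' at position 0: consonant
  'l' at position 1: consonant
  'j' at position 2: consonant
  'h' at position 3: consonant
  'h' at position 4: consonant
  'k' at position 5: consonant
  'c' at position 6: consonant
  'i' at position 7: vowel (running total: 1)
  'e' at position 8: vowel (running total: 2)
Total vowels: 2

2


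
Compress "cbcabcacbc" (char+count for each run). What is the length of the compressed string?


Input: cbcabcacbc
Runs:
  'c' x 1 => "c1"
  'b' x 1 => "b1"
  'c' x 1 => "c1"
  'a' x 1 => "a1"
  'b' x 1 => "b1"
  'c' x 1 => "c1"
  'a' x 1 => "a1"
  'c' x 1 => "c1"
  'b' x 1 => "b1"
  'c' x 1 => "c1"
Compressed: "c1b1c1a1b1c1a1c1b1c1"
Compressed length: 20

20


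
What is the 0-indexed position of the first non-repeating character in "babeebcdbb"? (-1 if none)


Input: babeebcdbb
Character frequencies:
  'a': 1
  'b': 5
  'c': 1
  'd': 1
  'e': 2
Scanning left to right for freq == 1:
  Position 0 ('b'): freq=5, skip
  Position 1 ('a'): unique! => answer = 1

1


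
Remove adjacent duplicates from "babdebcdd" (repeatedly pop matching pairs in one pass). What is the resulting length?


Input: babdebcdd
Stack-based adjacent duplicate removal:
  Read 'b': push. Stack: b
  Read 'a': push. Stack: ba
  Read 'b': push. Stack: bab
  Read 'd': push. Stack: babd
  Read 'e': push. Stack: babde
  Read 'b': push. Stack: babdeb
  Read 'c': push. Stack: babdebc
  Read 'd': push. Stack: babdebcd
  Read 'd': matches stack top 'd' => pop. Stack: babdebc
Final stack: "babdebc" (length 7)

7


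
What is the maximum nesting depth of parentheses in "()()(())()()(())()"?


Input: "()()(())()()(())()"
Tracking depth:
  Position 0 '(': depth becomes 1
  Position 1 ')': depth becomes 0
  Position 2 '(': depth becomes 1
  Position 3 ')': depth becomes 0
  Position 4 '(': depth becomes 1
  Position 5 '(': depth becomes 2
  Position 6 ')': depth becomes 1
  Position 7 ')': depth becomes 0
  Position 8 '(': depth becomes 1
  Position 9 ')': depth becomes 0
  Position 10 '(': depth becomes 1
  Position 11 ')': depth becomes 0
  Position 12 '(': depth becomes 1
  Position 13 '(': depth becomes 2
  Position 14 ')': depth becomes 1
  Position 15 ')': depth becomes 0
  Position 16 '(': depth becomes 1
  Position 17 ')': depth becomes 0
Maximum depth reached: 2

2


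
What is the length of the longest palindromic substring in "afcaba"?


Input: "afcaba"
Checking substrings for palindromes:
  [3:6] "aba" (len 3) => palindrome
Longest palindromic substring: "aba" with length 3

3


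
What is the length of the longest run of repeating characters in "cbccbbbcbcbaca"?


Input: "cbccbbbcbcbaca"
Scanning for longest run:
  Position 1 ('b'): new char, reset run to 1
  Position 2 ('c'): new char, reset run to 1
  Position 3 ('c'): continues run of 'c', length=2
  Position 4 ('b'): new char, reset run to 1
  Position 5 ('b'): continues run of 'b', length=2
  Position 6 ('b'): continues run of 'b', length=3
  Position 7 ('c'): new char, reset run to 1
  Position 8 ('b'): new char, reset run to 1
  Position 9 ('c'): new char, reset run to 1
  Position 10 ('b'): new char, reset run to 1
  Position 11 ('a'): new char, reset run to 1
  Position 12 ('c'): new char, reset run to 1
  Position 13 ('a'): new char, reset run to 1
Longest run: 'b' with length 3

3


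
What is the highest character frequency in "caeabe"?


Input: caeabe
Character counts:
  'a': 2
  'b': 1
  'c': 1
  'e': 2
Maximum frequency: 2

2


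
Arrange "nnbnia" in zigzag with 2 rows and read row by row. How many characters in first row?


Zigzag "nnbnia" into 2 rows:
Placing characters:
  'n' => row 0
  'n' => row 1
  'b' => row 0
  'n' => row 1
  'i' => row 0
  'a' => row 1
Rows:
  Row 0: "nbi"
  Row 1: "nna"
First row length: 3

3


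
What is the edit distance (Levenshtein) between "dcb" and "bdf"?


Computing edit distance: "dcb" -> "bdf"
DP table:
           b    d    f
      0    1    2    3
  d   1    1    1    2
  c   2    2    2    2
  b   3    2    3    3
Edit distance = dp[3][3] = 3

3


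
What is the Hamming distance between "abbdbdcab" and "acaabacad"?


Comparing "abbdbdcab" and "acaabacad" position by position:
  Position 0: 'a' vs 'a' => same
  Position 1: 'b' vs 'c' => differ
  Position 2: 'b' vs 'a' => differ
  Position 3: 'd' vs 'a' => differ
  Position 4: 'b' vs 'b' => same
  Position 5: 'd' vs 'a' => differ
  Position 6: 'c' vs 'c' => same
  Position 7: 'a' vs 'a' => same
  Position 8: 'b' vs 'd' => differ
Total differences (Hamming distance): 5

5


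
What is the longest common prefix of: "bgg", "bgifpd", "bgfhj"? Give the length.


Words: bgg, bgifpd, bgfhj
  Position 0: all 'b' => match
  Position 1: all 'g' => match
  Position 2: ('g', 'i', 'f') => mismatch, stop
LCP = "bg" (length 2)

2


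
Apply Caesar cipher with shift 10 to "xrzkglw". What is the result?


Caesar cipher: shift "xrzkglw" by 10
  'x' (pos 23) + 10 = pos 7 = 'h'
  'r' (pos 17) + 10 = pos 1 = 'b'
  'z' (pos 25) + 10 = pos 9 = 'j'
  'k' (pos 10) + 10 = pos 20 = 'u'
  'g' (pos 6) + 10 = pos 16 = 'q'
  'l' (pos 11) + 10 = pos 21 = 'v'
  'w' (pos 22) + 10 = pos 6 = 'g'
Result: hbjuqvg

hbjuqvg


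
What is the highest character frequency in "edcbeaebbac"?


Input: edcbeaebbac
Character counts:
  'a': 2
  'b': 3
  'c': 2
  'd': 1
  'e': 3
Maximum frequency: 3

3


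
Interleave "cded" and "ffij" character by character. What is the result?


Interleaving "cded" and "ffij":
  Position 0: 'c' from first, 'f' from second => "cf"
  Position 1: 'd' from first, 'f' from second => "df"
  Position 2: 'e' from first, 'i' from second => "ei"
  Position 3: 'd' from first, 'j' from second => "dj"
Result: cfdfeidj

cfdfeidj


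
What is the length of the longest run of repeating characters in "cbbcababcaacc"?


Input: "cbbcababcaacc"
Scanning for longest run:
  Position 1 ('b'): new char, reset run to 1
  Position 2 ('b'): continues run of 'b', length=2
  Position 3 ('c'): new char, reset run to 1
  Position 4 ('a'): new char, reset run to 1
  Position 5 ('b'): new char, reset run to 1
  Position 6 ('a'): new char, reset run to 1
  Position 7 ('b'): new char, reset run to 1
  Position 8 ('c'): new char, reset run to 1
  Position 9 ('a'): new char, reset run to 1
  Position 10 ('a'): continues run of 'a', length=2
  Position 11 ('c'): new char, reset run to 1
  Position 12 ('c'): continues run of 'c', length=2
Longest run: 'b' with length 2

2


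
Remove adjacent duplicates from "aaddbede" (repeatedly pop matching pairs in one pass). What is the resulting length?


Input: aaddbede
Stack-based adjacent duplicate removal:
  Read 'a': push. Stack: a
  Read 'a': matches stack top 'a' => pop. Stack: (empty)
  Read 'd': push. Stack: d
  Read 'd': matches stack top 'd' => pop. Stack: (empty)
  Read 'b': push. Stack: b
  Read 'e': push. Stack: be
  Read 'd': push. Stack: bed
  Read 'e': push. Stack: bede
Final stack: "bede" (length 4)

4


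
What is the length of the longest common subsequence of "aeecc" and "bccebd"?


LCS of "aeecc" and "bccebd"
DP table:
           b    c    c    e    b    d
      0    0    0    0    0    0    0
  a   0    0    0    0    0    0    0
  e   0    0    0    0    1    1    1
  e   0    0    0    0    1    1    1
  c   0    0    1    1    1    1    1
  c   0    0    1    2    2    2    2
LCS length = dp[5][6] = 2

2


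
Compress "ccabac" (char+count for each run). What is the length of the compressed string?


Input: ccabac
Runs:
  'c' x 2 => "c2"
  'a' x 1 => "a1"
  'b' x 1 => "b1"
  'a' x 1 => "a1"
  'c' x 1 => "c1"
Compressed: "c2a1b1a1c1"
Compressed length: 10

10


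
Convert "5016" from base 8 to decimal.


Input: "5016" in base 8
Positional expansion:
  Digit '5' (value 5) x 8^3 = 2560
  Digit '0' (value 0) x 8^2 = 0
  Digit '1' (value 1) x 8^1 = 8
  Digit '6' (value 6) x 8^0 = 6
Sum = 2574

2574


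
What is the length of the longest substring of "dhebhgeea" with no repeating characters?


Input: "dhebhgeea"
Sliding window (track last position of each char):
  Position 0 ('d'): window [0,0] length 1 -- new best
  Position 1 ('h'): window [0,1] length 2 -- new best
  Position 2 ('e'): window [0,2] length 3 -- new best
  Position 3 ('b'): window [0,3] length 4 -- new best
  Position 4 ('h'): repeat (last at 1), move window start to 2
  Position 4 ('h'): window [2,4] length 3
  Position 5 ('g'): window [2,5] length 4
  Position 6 ('e'): repeat (last at 2), move window start to 3
  Position 6 ('e'): window [3,6] length 4
  Position 7 ('e'): repeat (last at 6), move window start to 7
  Position 7 ('e'): window [7,7] length 1
  Position 8 ('a'): window [7,8] length 2
Longest substring with no repeats: "dheb" with length 4

4


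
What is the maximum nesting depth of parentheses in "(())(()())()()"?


Input: "(())(()())()()"
Tracking depth:
  Position 0 '(': depth becomes 1
  Position 1 '(': depth becomes 2
  Position 2 ')': depth becomes 1
  Position 3 ')': depth becomes 0
  Position 4 '(': depth becomes 1
  Position 5 '(': depth becomes 2
  Position 6 ')': depth becomes 1
  Position 7 '(': depth becomes 2
  Position 8 ')': depth becomes 1
  Position 9 ')': depth becomes 0
  Position 10 '(': depth becomes 1
  Position 11 ')': depth becomes 0
  Position 12 '(': depth becomes 1
  Position 13 ')': depth becomes 0
Maximum depth reached: 2

2


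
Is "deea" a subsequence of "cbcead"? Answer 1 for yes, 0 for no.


Check if "deea" is a subsequence of "cbcead"
Greedy scan:
  Position 0 ('c'): no match needed
  Position 1 ('b'): no match needed
  Position 2 ('c'): no match needed
  Position 3 ('e'): no match needed
  Position 4 ('a'): no match needed
  Position 5 ('d'): matches sub[0] = 'd'
Only matched 1/4 characters => not a subsequence

0


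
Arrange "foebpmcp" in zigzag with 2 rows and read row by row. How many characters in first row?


Zigzag "foebpmcp" into 2 rows:
Placing characters:
  'f' => row 0
  'o' => row 1
  'e' => row 0
  'b' => row 1
  'p' => row 0
  'm' => row 1
  'c' => row 0
  'p' => row 1
Rows:
  Row 0: "fepc"
  Row 1: "obmp"
First row length: 4

4


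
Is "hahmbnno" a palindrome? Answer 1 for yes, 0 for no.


Input: hahmbnno
Reversed: onnbmhah
  Compare pos 0 ('h') with pos 7 ('o'): MISMATCH
  Compare pos 1 ('a') with pos 6 ('n'): MISMATCH
  Compare pos 2 ('h') with pos 5 ('n'): MISMATCH
  Compare pos 3 ('m') with pos 4 ('b'): MISMATCH
Result: not a palindrome

0


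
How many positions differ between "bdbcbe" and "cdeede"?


Comparing "bdbcbe" and "cdeede" position by position:
  Position 0: 'b' vs 'c' => DIFFER
  Position 1: 'd' vs 'd' => same
  Position 2: 'b' vs 'e' => DIFFER
  Position 3: 'c' vs 'e' => DIFFER
  Position 4: 'b' vs 'd' => DIFFER
  Position 5: 'e' vs 'e' => same
Positions that differ: 4

4


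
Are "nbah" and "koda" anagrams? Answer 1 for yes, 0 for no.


Strings: "nbah", "koda"
Sorted first:  abhn
Sorted second: adko
Differ at position 1: 'b' vs 'd' => not anagrams

0


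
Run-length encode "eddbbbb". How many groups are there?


Input: eddbbbb
Scanning for consecutive runs:
  Group 1: 'e' x 1 (positions 0-0)
  Group 2: 'd' x 2 (positions 1-2)
  Group 3: 'b' x 4 (positions 3-6)
Total groups: 3

3


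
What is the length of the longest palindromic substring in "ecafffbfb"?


Input: "ecafffbfb"
Checking substrings for palindromes:
  [3:6] "fff" (len 3) => palindrome
  [5:8] "fbf" (len 3) => palindrome
  [6:9] "bfb" (len 3) => palindrome
  [3:5] "ff" (len 2) => palindrome
  [4:6] "ff" (len 2) => palindrome
Longest palindromic substring: "fff" with length 3

3


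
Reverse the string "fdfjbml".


Input: fdfjbml
Reading characters right to left:
  Position 6: 'l'
  Position 5: 'm'
  Position 4: 'b'
  Position 3: 'j'
  Position 2: 'f'
  Position 1: 'd'
  Position 0: 'f'
Reversed: lmbjfdf

lmbjfdf


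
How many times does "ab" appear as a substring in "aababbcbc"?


Searching for "ab" in "aababbcbc"
Scanning each position:
  Position 0: "aa" => no
  Position 1: "ab" => MATCH
  Position 2: "ba" => no
  Position 3: "ab" => MATCH
  Position 4: "bb" => no
  Position 5: "bc" => no
  Position 6: "cb" => no
  Position 7: "bc" => no
Total occurrences: 2

2


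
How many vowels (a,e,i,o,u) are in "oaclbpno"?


Input: oaclbpno
Checking each character:
  'o' at position 0: vowel (running total: 1)
  'a' at position 1: vowel (running total: 2)
  'c' at position 2: consonant
  'l' at position 3: consonant
  'b' at position 4: consonant
  'p' at position 5: consonant
  'n' at position 6: consonant
  'o' at position 7: vowel (running total: 3)
Total vowels: 3

3


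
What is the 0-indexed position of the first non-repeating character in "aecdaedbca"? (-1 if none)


Input: aecdaedbca
Character frequencies:
  'a': 3
  'b': 1
  'c': 2
  'd': 2
  'e': 2
Scanning left to right for freq == 1:
  Position 0 ('a'): freq=3, skip
  Position 1 ('e'): freq=2, skip
  Position 2 ('c'): freq=2, skip
  Position 3 ('d'): freq=2, skip
  Position 4 ('a'): freq=3, skip
  Position 5 ('e'): freq=2, skip
  Position 6 ('d'): freq=2, skip
  Position 7 ('b'): unique! => answer = 7

7


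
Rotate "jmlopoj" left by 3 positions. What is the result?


Input: "jmlopoj", rotate left by 3
First 3 characters: "jml"
Remaining characters: "opoj"
Concatenate remaining + first: "opoj" + "jml" = "opojjml"

opojjml


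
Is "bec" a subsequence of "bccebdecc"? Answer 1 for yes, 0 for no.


Check if "bec" is a subsequence of "bccebdecc"
Greedy scan:
  Position 0 ('b'): matches sub[0] = 'b'
  Position 1 ('c'): no match needed
  Position 2 ('c'): no match needed
  Position 3 ('e'): matches sub[1] = 'e'
  Position 4 ('b'): no match needed
  Position 5 ('d'): no match needed
  Position 6 ('e'): no match needed
  Position 7 ('c'): matches sub[2] = 'c'
  Position 8 ('c'): no match needed
All 3 characters matched => is a subsequence

1


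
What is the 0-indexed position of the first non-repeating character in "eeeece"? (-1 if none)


Input: eeeece
Character frequencies:
  'c': 1
  'e': 5
Scanning left to right for freq == 1:
  Position 0 ('e'): freq=5, skip
  Position 1 ('e'): freq=5, skip
  Position 2 ('e'): freq=5, skip
  Position 3 ('e'): freq=5, skip
  Position 4 ('c'): unique! => answer = 4

4


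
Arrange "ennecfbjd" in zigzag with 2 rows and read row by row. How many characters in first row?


Zigzag "ennecfbjd" into 2 rows:
Placing characters:
  'e' => row 0
  'n' => row 1
  'n' => row 0
  'e' => row 1
  'c' => row 0
  'f' => row 1
  'b' => row 0
  'j' => row 1
  'd' => row 0
Rows:
  Row 0: "encbd"
  Row 1: "nefj"
First row length: 5

5


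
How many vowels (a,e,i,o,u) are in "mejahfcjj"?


Input: mejahfcjj
Checking each character:
  'm' at position 0: consonant
  'e' at position 1: vowel (running total: 1)
  'j' at position 2: consonant
  'a' at position 3: vowel (running total: 2)
  'h' at position 4: consonant
  'f' at position 5: consonant
  'c' at position 6: consonant
  'j' at position 7: consonant
  'j' at position 8: consonant
Total vowels: 2

2


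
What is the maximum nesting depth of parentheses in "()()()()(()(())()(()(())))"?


Input: "()()()()(()(())()(()(())))"
Tracking depth:
  Position 0 '(': depth becomes 1
  Position 1 ')': depth becomes 0
  Position 2 '(': depth becomes 1
  Position 3 ')': depth becomes 0
  Position 4 '(': depth becomes 1
  Position 5 ')': depth becomes 0
  Position 6 '(': depth becomes 1
  Position 7 ')': depth becomes 0
  Position 8 '(': depth becomes 1
  Position 9 '(': depth becomes 2
  Position 10 ')': depth becomes 1
  Position 11 '(': depth becomes 2
  Position 12 '(': depth becomes 3
  Position 13 ')': depth becomes 2
  Position 14 ')': depth becomes 1
  Position 15 '(': depth becomes 2
  Position 16 ')': depth becomes 1
  Position 17 '(': depth becomes 2
  Position 18 '(': depth becomes 3
  Position 19 ')': depth becomes 2
  Position 20 '(': depth becomes 3
  Position 21 '(': depth becomes 4
  Position 22 ')': depth becomes 3
  Position 23 ')': depth becomes 2
  Position 24 ')': depth becomes 1
  Position 25 ')': depth becomes 0
Maximum depth reached: 4

4


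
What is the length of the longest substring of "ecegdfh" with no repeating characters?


Input: "ecegdfh"
Sliding window (track last position of each char):
  Position 0 ('e'): window [0,0] length 1 -- new best
  Position 1 ('c'): window [0,1] length 2 -- new best
  Position 2 ('e'): repeat (last at 0), move window start to 1
  Position 2 ('e'): window [1,2] length 2
  Position 3 ('g'): window [1,3] length 3 -- new best
  Position 4 ('d'): window [1,4] length 4 -- new best
  Position 5 ('f'): window [1,5] length 5 -- new best
  Position 6 ('h'): window [1,6] length 6 -- new best
Longest substring with no repeats: "cegdfh" with length 6

6


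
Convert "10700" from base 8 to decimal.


Input: "10700" in base 8
Positional expansion:
  Digit '1' (value 1) x 8^4 = 4096
  Digit '0' (value 0) x 8^3 = 0
  Digit '7' (value 7) x 8^2 = 448
  Digit '0' (value 0) x 8^1 = 0
  Digit '0' (value 0) x 8^0 = 0
Sum = 4544

4544


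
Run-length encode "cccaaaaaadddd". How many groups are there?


Input: cccaaaaaadddd
Scanning for consecutive runs:
  Group 1: 'c' x 3 (positions 0-2)
  Group 2: 'a' x 6 (positions 3-8)
  Group 3: 'd' x 4 (positions 9-12)
Total groups: 3

3


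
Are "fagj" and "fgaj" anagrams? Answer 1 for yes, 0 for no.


Strings: "fagj", "fgaj"
Sorted first:  afgj
Sorted second: afgj
Sorted forms match => anagrams

1


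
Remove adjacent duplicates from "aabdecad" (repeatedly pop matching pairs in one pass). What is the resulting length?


Input: aabdecad
Stack-based adjacent duplicate removal:
  Read 'a': push. Stack: a
  Read 'a': matches stack top 'a' => pop. Stack: (empty)
  Read 'b': push. Stack: b
  Read 'd': push. Stack: bd
  Read 'e': push. Stack: bde
  Read 'c': push. Stack: bdec
  Read 'a': push. Stack: bdeca
  Read 'd': push. Stack: bdecad
Final stack: "bdecad" (length 6)

6


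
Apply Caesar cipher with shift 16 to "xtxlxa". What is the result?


Caesar cipher: shift "xtxlxa" by 16
  'x' (pos 23) + 16 = pos 13 = 'n'
  't' (pos 19) + 16 = pos 9 = 'j'
  'x' (pos 23) + 16 = pos 13 = 'n'
  'l' (pos 11) + 16 = pos 1 = 'b'
  'x' (pos 23) + 16 = pos 13 = 'n'
  'a' (pos 0) + 16 = pos 16 = 'q'
Result: njnbnq

njnbnq


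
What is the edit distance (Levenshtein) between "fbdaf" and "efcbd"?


Computing edit distance: "fbdaf" -> "efcbd"
DP table:
           e    f    c    b    d
      0    1    2    3    4    5
  f   1    1    1    2    3    4
  b   2    2    2    2    2    3
  d   3    3    3    3    3    2
  a   4    4    4    4    4    3
  f   5    5    4    5    5    4
Edit distance = dp[5][5] = 4

4


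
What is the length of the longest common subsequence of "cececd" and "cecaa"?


LCS of "cececd" and "cecaa"
DP table:
           c    e    c    a    a
      0    0    0    0    0    0
  c   0    1    1    1    1    1
  e   0    1    2    2    2    2
  c   0    1    2    3    3    3
  e   0    1    2    3    3    3
  c   0    1    2    3    3    3
  d   0    1    2    3    3    3
LCS length = dp[6][5] = 3

3


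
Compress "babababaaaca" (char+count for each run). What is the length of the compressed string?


Input: babababaaaca
Runs:
  'b' x 1 => "b1"
  'a' x 1 => "a1"
  'b' x 1 => "b1"
  'a' x 1 => "a1"
  'b' x 1 => "b1"
  'a' x 1 => "a1"
  'b' x 1 => "b1"
  'a' x 3 => "a3"
  'c' x 1 => "c1"
  'a' x 1 => "a1"
Compressed: "b1a1b1a1b1a1b1a3c1a1"
Compressed length: 20

20


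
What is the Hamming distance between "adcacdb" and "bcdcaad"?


Comparing "adcacdb" and "bcdcaad" position by position:
  Position 0: 'a' vs 'b' => differ
  Position 1: 'd' vs 'c' => differ
  Position 2: 'c' vs 'd' => differ
  Position 3: 'a' vs 'c' => differ
  Position 4: 'c' vs 'a' => differ
  Position 5: 'd' vs 'a' => differ
  Position 6: 'b' vs 'd' => differ
Total differences (Hamming distance): 7

7


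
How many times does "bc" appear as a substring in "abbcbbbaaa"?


Searching for "bc" in "abbcbbbaaa"
Scanning each position:
  Position 0: "ab" => no
  Position 1: "bb" => no
  Position 2: "bc" => MATCH
  Position 3: "cb" => no
  Position 4: "bb" => no
  Position 5: "bb" => no
  Position 6: "ba" => no
  Position 7: "aa" => no
  Position 8: "aa" => no
Total occurrences: 1

1


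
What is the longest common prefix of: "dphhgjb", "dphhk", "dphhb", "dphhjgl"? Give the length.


Words: dphhgjb, dphhk, dphhb, dphhjgl
  Position 0: all 'd' => match
  Position 1: all 'p' => match
  Position 2: all 'h' => match
  Position 3: all 'h' => match
  Position 4: ('g', 'k', 'b', 'j') => mismatch, stop
LCP = "dphh" (length 4)

4


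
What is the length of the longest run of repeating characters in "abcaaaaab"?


Input: "abcaaaaab"
Scanning for longest run:
  Position 1 ('b'): new char, reset run to 1
  Position 2 ('c'): new char, reset run to 1
  Position 3 ('a'): new char, reset run to 1
  Position 4 ('a'): continues run of 'a', length=2
  Position 5 ('a'): continues run of 'a', length=3
  Position 6 ('a'): continues run of 'a', length=4
  Position 7 ('a'): continues run of 'a', length=5
  Position 8 ('b'): new char, reset run to 1
Longest run: 'a' with length 5

5


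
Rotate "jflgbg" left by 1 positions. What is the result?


Input: "jflgbg", rotate left by 1
First 1 characters: "j"
Remaining characters: "flgbg"
Concatenate remaining + first: "flgbg" + "j" = "flgbgj"

flgbgj


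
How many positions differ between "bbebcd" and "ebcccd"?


Comparing "bbebcd" and "ebcccd" position by position:
  Position 0: 'b' vs 'e' => DIFFER
  Position 1: 'b' vs 'b' => same
  Position 2: 'e' vs 'c' => DIFFER
  Position 3: 'b' vs 'c' => DIFFER
  Position 4: 'c' vs 'c' => same
  Position 5: 'd' vs 'd' => same
Positions that differ: 3

3


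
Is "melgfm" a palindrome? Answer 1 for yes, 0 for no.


Input: melgfm
Reversed: mfglem
  Compare pos 0 ('m') with pos 5 ('m'): match
  Compare pos 1 ('e') with pos 4 ('f'): MISMATCH
  Compare pos 2 ('l') with pos 3 ('g'): MISMATCH
Result: not a palindrome

0


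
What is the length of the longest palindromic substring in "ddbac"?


Input: "ddbac"
Checking substrings for palindromes:
  [0:2] "dd" (len 2) => palindrome
Longest palindromic substring: "dd" with length 2

2


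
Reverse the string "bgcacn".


Input: bgcacn
Reading characters right to left:
  Position 5: 'n'
  Position 4: 'c'
  Position 3: 'a'
  Position 2: 'c'
  Position 1: 'g'
  Position 0: 'b'
Reversed: ncacgb

ncacgb


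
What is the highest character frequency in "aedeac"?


Input: aedeac
Character counts:
  'a': 2
  'c': 1
  'd': 1
  'e': 2
Maximum frequency: 2

2


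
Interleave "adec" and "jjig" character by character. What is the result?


Interleaving "adec" and "jjig":
  Position 0: 'a' from first, 'j' from second => "aj"
  Position 1: 'd' from first, 'j' from second => "dj"
  Position 2: 'e' from first, 'i' from second => "ei"
  Position 3: 'c' from first, 'g' from second => "cg"
Result: ajdjeicg

ajdjeicg


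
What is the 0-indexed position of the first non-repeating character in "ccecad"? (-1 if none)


Input: ccecad
Character frequencies:
  'a': 1
  'c': 3
  'd': 1
  'e': 1
Scanning left to right for freq == 1:
  Position 0 ('c'): freq=3, skip
  Position 1 ('c'): freq=3, skip
  Position 2 ('e'): unique! => answer = 2

2


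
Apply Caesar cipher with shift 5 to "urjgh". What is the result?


Caesar cipher: shift "urjgh" by 5
  'u' (pos 20) + 5 = pos 25 = 'z'
  'r' (pos 17) + 5 = pos 22 = 'w'
  'j' (pos 9) + 5 = pos 14 = 'o'
  'g' (pos 6) + 5 = pos 11 = 'l'
  'h' (pos 7) + 5 = pos 12 = 'm'
Result: zwolm

zwolm


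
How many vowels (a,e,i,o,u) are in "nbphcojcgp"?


Input: nbphcojcgp
Checking each character:
  'n' at position 0: consonant
  'b' at position 1: consonant
  'p' at position 2: consonant
  'h' at position 3: consonant
  'c' at position 4: consonant
  'o' at position 5: vowel (running total: 1)
  'j' at position 6: consonant
  'c' at position 7: consonant
  'g' at position 8: consonant
  'p' at position 9: consonant
Total vowels: 1

1


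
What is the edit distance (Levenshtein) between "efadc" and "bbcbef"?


Computing edit distance: "efadc" -> "bbcbef"
DP table:
           b    b    c    b    e    f
      0    1    2    3    4    5    6
  e   1    1    2    3    4    4    5
  f   2    2    2    3    4    5    4
  a   3    3    3    3    4    5    5
  d   4    4    4    4    4    5    6
  c   5    5    5    4    5    5    6
Edit distance = dp[5][6] = 6

6


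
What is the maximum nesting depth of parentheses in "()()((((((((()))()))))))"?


Input: "()()((((((((()))()))))))"
Tracking depth:
  Position 0 '(': depth becomes 1
  Position 1 ')': depth becomes 0
  Position 2 '(': depth becomes 1
  Position 3 ')': depth becomes 0
  Position 4 '(': depth becomes 1
  Position 5 '(': depth becomes 2
  Position 6 '(': depth becomes 3
  Position 7 '(': depth becomes 4
  Position 8 '(': depth becomes 5
  Position 9 '(': depth becomes 6
  Position 10 '(': depth becomes 7
  Position 11 '(': depth becomes 8
  Position 12 '(': depth becomes 9
  Position 13 ')': depth becomes 8
  Position 14 ')': depth becomes 7
  Position 15 ')': depth becomes 6
  Position 16 '(': depth becomes 7
  Position 17 ')': depth becomes 6
  Position 18 ')': depth becomes 5
  Position 19 ')': depth becomes 4
  Position 20 ')': depth becomes 3
  Position 21 ')': depth becomes 2
  Position 22 ')': depth becomes 1
  Position 23 ')': depth becomes 0
Maximum depth reached: 9

9


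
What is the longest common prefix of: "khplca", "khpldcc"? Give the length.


Words: khplca, khpldcc
  Position 0: all 'k' => match
  Position 1: all 'h' => match
  Position 2: all 'p' => match
  Position 3: all 'l' => match
  Position 4: ('c', 'd') => mismatch, stop
LCP = "khpl" (length 4)

4


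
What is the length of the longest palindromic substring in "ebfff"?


Input: "ebfff"
Checking substrings for palindromes:
  [2:5] "fff" (len 3) => palindrome
  [2:4] "ff" (len 2) => palindrome
  [3:5] "ff" (len 2) => palindrome
Longest palindromic substring: "fff" with length 3

3


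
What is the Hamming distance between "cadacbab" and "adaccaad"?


Comparing "cadacbab" and "adaccaad" position by position:
  Position 0: 'c' vs 'a' => differ
  Position 1: 'a' vs 'd' => differ
  Position 2: 'd' vs 'a' => differ
  Position 3: 'a' vs 'c' => differ
  Position 4: 'c' vs 'c' => same
  Position 5: 'b' vs 'a' => differ
  Position 6: 'a' vs 'a' => same
  Position 7: 'b' vs 'd' => differ
Total differences (Hamming distance): 6

6


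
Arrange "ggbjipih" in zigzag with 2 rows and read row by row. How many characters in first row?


Zigzag "ggbjipih" into 2 rows:
Placing characters:
  'g' => row 0
  'g' => row 1
  'b' => row 0
  'j' => row 1
  'i' => row 0
  'p' => row 1
  'i' => row 0
  'h' => row 1
Rows:
  Row 0: "gbii"
  Row 1: "gjph"
First row length: 4

4


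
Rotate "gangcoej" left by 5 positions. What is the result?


Input: "gangcoej", rotate left by 5
First 5 characters: "gangc"
Remaining characters: "oej"
Concatenate remaining + first: "oej" + "gangc" = "oejgangc"

oejgangc


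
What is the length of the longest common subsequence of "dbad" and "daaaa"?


LCS of "dbad" and "daaaa"
DP table:
           d    a    a    a    a
      0    0    0    0    0    0
  d   0    1    1    1    1    1
  b   0    1    1    1    1    1
  a   0    1    2    2    2    2
  d   0    1    2    2    2    2
LCS length = dp[4][5] = 2

2


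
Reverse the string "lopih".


Input: lopih
Reading characters right to left:
  Position 4: 'h'
  Position 3: 'i'
  Position 2: 'p'
  Position 1: 'o'
  Position 0: 'l'
Reversed: hipol

hipol


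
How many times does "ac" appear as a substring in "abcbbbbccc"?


Searching for "ac" in "abcbbbbccc"
Scanning each position:
  Position 0: "ab" => no
  Position 1: "bc" => no
  Position 2: "cb" => no
  Position 3: "bb" => no
  Position 4: "bb" => no
  Position 5: "bb" => no
  Position 6: "bc" => no
  Position 7: "cc" => no
  Position 8: "cc" => no
Total occurrences: 0

0


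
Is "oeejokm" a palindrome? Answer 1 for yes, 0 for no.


Input: oeejokm
Reversed: mkojeeo
  Compare pos 0 ('o') with pos 6 ('m'): MISMATCH
  Compare pos 1 ('e') with pos 5 ('k'): MISMATCH
  Compare pos 2 ('e') with pos 4 ('o'): MISMATCH
Result: not a palindrome

0


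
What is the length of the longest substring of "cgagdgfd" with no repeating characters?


Input: "cgagdgfd"
Sliding window (track last position of each char):
  Position 0 ('c'): window [0,0] length 1 -- new best
  Position 1 ('g'): window [0,1] length 2 -- new best
  Position 2 ('a'): window [0,2] length 3 -- new best
  Position 3 ('g'): repeat (last at 1), move window start to 2
  Position 3 ('g'): window [2,3] length 2
  Position 4 ('d'): window [2,4] length 3
  Position 5 ('g'): repeat (last at 3), move window start to 4
  Position 5 ('g'): window [4,5] length 2
  Position 6 ('f'): window [4,6] length 3
  Position 7 ('d'): repeat (last at 4), move window start to 5
  Position 7 ('d'): window [5,7] length 3
Longest substring with no repeats: "cga" with length 3

3


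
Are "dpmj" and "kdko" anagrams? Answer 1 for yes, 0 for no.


Strings: "dpmj", "kdko"
Sorted first:  djmp
Sorted second: dkko
Differ at position 1: 'j' vs 'k' => not anagrams

0


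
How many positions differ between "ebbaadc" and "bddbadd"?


Comparing "ebbaadc" and "bddbadd" position by position:
  Position 0: 'e' vs 'b' => DIFFER
  Position 1: 'b' vs 'd' => DIFFER
  Position 2: 'b' vs 'd' => DIFFER
  Position 3: 'a' vs 'b' => DIFFER
  Position 4: 'a' vs 'a' => same
  Position 5: 'd' vs 'd' => same
  Position 6: 'c' vs 'd' => DIFFER
Positions that differ: 5

5


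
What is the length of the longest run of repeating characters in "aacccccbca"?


Input: "aacccccbca"
Scanning for longest run:
  Position 1 ('a'): continues run of 'a', length=2
  Position 2 ('c'): new char, reset run to 1
  Position 3 ('c'): continues run of 'c', length=2
  Position 4 ('c'): continues run of 'c', length=3
  Position 5 ('c'): continues run of 'c', length=4
  Position 6 ('c'): continues run of 'c', length=5
  Position 7 ('b'): new char, reset run to 1
  Position 8 ('c'): new char, reset run to 1
  Position 9 ('a'): new char, reset run to 1
Longest run: 'c' with length 5

5


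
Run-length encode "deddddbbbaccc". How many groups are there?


Input: deddddbbbaccc
Scanning for consecutive runs:
  Group 1: 'd' x 1 (positions 0-0)
  Group 2: 'e' x 1 (positions 1-1)
  Group 3: 'd' x 4 (positions 2-5)
  Group 4: 'b' x 3 (positions 6-8)
  Group 5: 'a' x 1 (positions 9-9)
  Group 6: 'c' x 3 (positions 10-12)
Total groups: 6

6


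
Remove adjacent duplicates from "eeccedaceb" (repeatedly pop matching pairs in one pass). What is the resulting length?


Input: eeccedaceb
Stack-based adjacent duplicate removal:
  Read 'e': push. Stack: e
  Read 'e': matches stack top 'e' => pop. Stack: (empty)
  Read 'c': push. Stack: c
  Read 'c': matches stack top 'c' => pop. Stack: (empty)
  Read 'e': push. Stack: e
  Read 'd': push. Stack: ed
  Read 'a': push. Stack: eda
  Read 'c': push. Stack: edac
  Read 'e': push. Stack: edace
  Read 'b': push. Stack: edaceb
Final stack: "edaceb" (length 6)

6


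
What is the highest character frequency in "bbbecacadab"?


Input: bbbecacadab
Character counts:
  'a': 3
  'b': 4
  'c': 2
  'd': 1
  'e': 1
Maximum frequency: 4

4


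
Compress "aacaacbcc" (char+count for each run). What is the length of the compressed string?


Input: aacaacbcc
Runs:
  'a' x 2 => "a2"
  'c' x 1 => "c1"
  'a' x 2 => "a2"
  'c' x 1 => "c1"
  'b' x 1 => "b1"
  'c' x 2 => "c2"
Compressed: "a2c1a2c1b1c2"
Compressed length: 12

12


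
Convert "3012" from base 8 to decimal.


Input: "3012" in base 8
Positional expansion:
  Digit '3' (value 3) x 8^3 = 1536
  Digit '0' (value 0) x 8^2 = 0
  Digit '1' (value 1) x 8^1 = 8
  Digit '2' (value 2) x 8^0 = 2
Sum = 1546

1546


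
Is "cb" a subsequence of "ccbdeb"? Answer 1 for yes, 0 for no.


Check if "cb" is a subsequence of "ccbdeb"
Greedy scan:
  Position 0 ('c'): matches sub[0] = 'c'
  Position 1 ('c'): no match needed
  Position 2 ('b'): matches sub[1] = 'b'
  Position 3 ('d'): no match needed
  Position 4 ('e'): no match needed
  Position 5 ('b'): no match needed
All 2 characters matched => is a subsequence

1


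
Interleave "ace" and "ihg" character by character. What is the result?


Interleaving "ace" and "ihg":
  Position 0: 'a' from first, 'i' from second => "ai"
  Position 1: 'c' from first, 'h' from second => "ch"
  Position 2: 'e' from first, 'g' from second => "eg"
Result: aicheg

aicheg


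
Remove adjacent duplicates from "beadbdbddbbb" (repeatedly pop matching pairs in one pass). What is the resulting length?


Input: beadbdbddbbb
Stack-based adjacent duplicate removal:
  Read 'b': push. Stack: b
  Read 'e': push. Stack: be
  Read 'a': push. Stack: bea
  Read 'd': push. Stack: bead
  Read 'b': push. Stack: beadb
  Read 'd': push. Stack: beadbd
  Read 'b': push. Stack: beadbdb
  Read 'd': push. Stack: beadbdbd
  Read 'd': matches stack top 'd' => pop. Stack: beadbdb
  Read 'b': matches stack top 'b' => pop. Stack: beadbd
  Read 'b': push. Stack: beadbdb
  Read 'b': matches stack top 'b' => pop. Stack: beadbd
Final stack: "beadbd" (length 6)

6


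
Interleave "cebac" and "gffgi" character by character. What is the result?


Interleaving "cebac" and "gffgi":
  Position 0: 'c' from first, 'g' from second => "cg"
  Position 1: 'e' from first, 'f' from second => "ef"
  Position 2: 'b' from first, 'f' from second => "bf"
  Position 3: 'a' from first, 'g' from second => "ag"
  Position 4: 'c' from first, 'i' from second => "ci"
Result: cgefbfagci

cgefbfagci


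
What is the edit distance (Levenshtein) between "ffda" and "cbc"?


Computing edit distance: "ffda" -> "cbc"
DP table:
           c    b    c
      0    1    2    3
  f   1    1    2    3
  f   2    2    2    3
  d   3    3    3    3
  a   4    4    4    4
Edit distance = dp[4][3] = 4

4


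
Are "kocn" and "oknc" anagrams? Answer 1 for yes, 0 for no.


Strings: "kocn", "oknc"
Sorted first:  ckno
Sorted second: ckno
Sorted forms match => anagrams

1


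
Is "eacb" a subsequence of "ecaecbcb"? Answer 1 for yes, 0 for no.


Check if "eacb" is a subsequence of "ecaecbcb"
Greedy scan:
  Position 0 ('e'): matches sub[0] = 'e'
  Position 1 ('c'): no match needed
  Position 2 ('a'): matches sub[1] = 'a'
  Position 3 ('e'): no match needed
  Position 4 ('c'): matches sub[2] = 'c'
  Position 5 ('b'): matches sub[3] = 'b'
  Position 6 ('c'): no match needed
  Position 7 ('b'): no match needed
All 4 characters matched => is a subsequence

1


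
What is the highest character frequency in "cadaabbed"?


Input: cadaabbed
Character counts:
  'a': 3
  'b': 2
  'c': 1
  'd': 2
  'e': 1
Maximum frequency: 3

3


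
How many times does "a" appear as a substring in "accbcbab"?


Searching for "a" in "accbcbab"
Scanning each position:
  Position 0: "a" => MATCH
  Position 1: "c" => no
  Position 2: "c" => no
  Position 3: "b" => no
  Position 4: "c" => no
  Position 5: "b" => no
  Position 6: "a" => MATCH
  Position 7: "b" => no
Total occurrences: 2

2


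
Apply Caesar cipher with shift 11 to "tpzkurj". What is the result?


Caesar cipher: shift "tpzkurj" by 11
  't' (pos 19) + 11 = pos 4 = 'e'
  'p' (pos 15) + 11 = pos 0 = 'a'
  'z' (pos 25) + 11 = pos 10 = 'k'
  'k' (pos 10) + 11 = pos 21 = 'v'
  'u' (pos 20) + 11 = pos 5 = 'f'
  'r' (pos 17) + 11 = pos 2 = 'c'
  'j' (pos 9) + 11 = pos 20 = 'u'
Result: eakvfcu

eakvfcu


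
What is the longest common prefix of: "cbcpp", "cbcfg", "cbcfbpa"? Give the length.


Words: cbcpp, cbcfg, cbcfbpa
  Position 0: all 'c' => match
  Position 1: all 'b' => match
  Position 2: all 'c' => match
  Position 3: ('p', 'f', 'f') => mismatch, stop
LCP = "cbc" (length 3)

3


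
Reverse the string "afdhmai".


Input: afdhmai
Reading characters right to left:
  Position 6: 'i'
  Position 5: 'a'
  Position 4: 'm'
  Position 3: 'h'
  Position 2: 'd'
  Position 1: 'f'
  Position 0: 'a'
Reversed: iamhdfa

iamhdfa
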